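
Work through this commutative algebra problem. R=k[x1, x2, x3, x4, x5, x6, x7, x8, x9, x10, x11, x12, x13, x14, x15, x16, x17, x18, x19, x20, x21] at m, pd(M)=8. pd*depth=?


pd+depth=21
depth=21-8=13
pd*depth=8*13=104


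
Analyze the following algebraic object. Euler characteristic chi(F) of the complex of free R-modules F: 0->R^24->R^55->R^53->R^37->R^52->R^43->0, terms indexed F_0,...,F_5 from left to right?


chi = sum (-1)^i * rank:
(-1)^0*24=24
(-1)^1*55=-55
(-1)^2*53=53
(-1)^3*37=-37
(-1)^4*52=52
(-1)^5*43=-43
chi=-6


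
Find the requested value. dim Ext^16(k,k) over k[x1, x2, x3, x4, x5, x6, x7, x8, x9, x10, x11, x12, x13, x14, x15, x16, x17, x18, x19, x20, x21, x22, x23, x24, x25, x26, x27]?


C(n,i)=C(27,16)=13037895


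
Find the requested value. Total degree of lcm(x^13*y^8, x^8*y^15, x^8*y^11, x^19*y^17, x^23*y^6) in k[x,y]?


lcm = componentwise max:
x: max(13,8,8,19,23)=23
y: max(8,15,11,17,6)=17
Total=23+17=40


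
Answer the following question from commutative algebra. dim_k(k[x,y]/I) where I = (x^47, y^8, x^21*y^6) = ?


k[x,y]/I, I = (x^47, y^8, x^21*y^6)
Rect: 47x8=376. Corner: (47-21)x(8-6)=52.
dim = 376-52 = 324


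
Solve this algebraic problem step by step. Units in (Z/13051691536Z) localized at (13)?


Local ring = Z/815730721Z.
phi(815730721) = 13^7*(13-1) = 752982204


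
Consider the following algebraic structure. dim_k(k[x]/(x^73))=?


Basis: 1,x,...,x^72
dim=73


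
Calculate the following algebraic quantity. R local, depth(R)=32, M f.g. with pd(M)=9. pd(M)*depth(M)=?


pd+depth=32
depth=32-9=23
pd*depth=9*23=207


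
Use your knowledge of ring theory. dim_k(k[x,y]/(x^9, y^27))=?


Basis: x^i*y^j, i<9, j<27
9*27=243


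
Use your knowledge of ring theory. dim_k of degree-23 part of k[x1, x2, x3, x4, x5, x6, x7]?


C(d+n-1,n-1)=C(29,6)=475020


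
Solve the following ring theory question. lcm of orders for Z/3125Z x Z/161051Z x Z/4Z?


Exponent = lcm of the cyclic orders; pairwise coprime => product.
5^5*11^5*2^2=3125*161051*4=2013137500


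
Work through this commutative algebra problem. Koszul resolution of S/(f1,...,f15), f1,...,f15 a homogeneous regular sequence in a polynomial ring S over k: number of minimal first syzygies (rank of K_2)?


Regular sequence => Koszul complex is the minimal free resolution.
Syz_1 minimally generated by Koszul relations f_i*e_j - f_j*e_i (i<j): mu(Syz_1) = beta_2 = C(m,2) = m(m-1)/2
m=15
15*14/2 = 105


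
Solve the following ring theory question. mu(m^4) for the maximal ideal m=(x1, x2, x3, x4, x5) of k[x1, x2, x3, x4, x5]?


Graded Nakayama: mu(m^d) = dim_k (m^d/m^(d+1)) = #degree-4 monomials in 5 vars
C(n+d-1,d)=C(8,4)=70


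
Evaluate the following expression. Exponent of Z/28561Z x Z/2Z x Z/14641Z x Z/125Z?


Exponent = lcm of the cyclic orders; pairwise coprime => product.
13^4*2^1*11^4*5^3=28561*2*14641*125=104540400250


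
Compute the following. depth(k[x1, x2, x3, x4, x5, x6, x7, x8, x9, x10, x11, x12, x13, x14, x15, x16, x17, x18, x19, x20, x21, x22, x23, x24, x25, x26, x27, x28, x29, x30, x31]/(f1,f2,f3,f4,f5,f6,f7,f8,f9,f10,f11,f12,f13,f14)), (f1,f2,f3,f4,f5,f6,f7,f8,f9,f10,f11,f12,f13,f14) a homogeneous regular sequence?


depth(R)=31
depth(R/I)=31-14=17


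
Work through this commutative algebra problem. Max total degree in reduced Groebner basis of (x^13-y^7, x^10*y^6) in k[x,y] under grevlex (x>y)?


LT(f1)=x^13, LT(f2)=x^10y^6, lcm=x^13y^6
S(f1,f2) = y^6*f1 - x^3*f2 = -y^13
Reduced GB = {f1, f2, y^13}; degrees 13, 16, 13
Max = 16


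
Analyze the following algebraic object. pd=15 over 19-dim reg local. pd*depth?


pd+depth=19
depth=19-15=4
pd*depth=15*4=60


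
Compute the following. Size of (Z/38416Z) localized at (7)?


7-primary part: 38416=7^4*16
Size=7^4=2401


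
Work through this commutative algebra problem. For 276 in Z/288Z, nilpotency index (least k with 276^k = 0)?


276^k mod 288:
k=1: 276
k=2: 144
k=3: 0
First zero at k = 3


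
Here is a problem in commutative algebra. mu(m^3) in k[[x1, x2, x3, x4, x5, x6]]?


C(n+d-1,d)=C(8,3)=56


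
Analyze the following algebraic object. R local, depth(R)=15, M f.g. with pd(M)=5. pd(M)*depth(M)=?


pd+depth=15
depth=15-5=10
pd*depth=5*10=50


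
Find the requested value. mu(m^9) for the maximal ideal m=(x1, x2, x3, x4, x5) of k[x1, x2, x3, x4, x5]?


Graded Nakayama: mu(m^d) = dim_k (m^d/m^(d+1)) = #degree-9 monomials in 5 vars
C(n+d-1,d)=C(13,9)=715


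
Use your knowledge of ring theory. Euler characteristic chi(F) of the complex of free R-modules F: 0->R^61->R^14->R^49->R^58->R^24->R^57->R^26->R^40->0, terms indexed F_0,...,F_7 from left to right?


chi = sum (-1)^i * rank:
(-1)^0*61=61
(-1)^1*14=-14
(-1)^2*49=49
(-1)^3*58=-58
(-1)^4*24=24
(-1)^5*57=-57
(-1)^6*26=26
(-1)^7*40=-40
chi=-9


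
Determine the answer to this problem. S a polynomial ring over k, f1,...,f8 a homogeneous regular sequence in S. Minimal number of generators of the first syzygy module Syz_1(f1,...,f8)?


Regular sequence => Koszul complex is the minimal free resolution.
Syz_1 minimally generated by Koszul relations f_i*e_j - f_j*e_i (i<j): mu(Syz_1) = beta_2 = C(m,2) = m(m-1)/2
m=8
8*7/2 = 28


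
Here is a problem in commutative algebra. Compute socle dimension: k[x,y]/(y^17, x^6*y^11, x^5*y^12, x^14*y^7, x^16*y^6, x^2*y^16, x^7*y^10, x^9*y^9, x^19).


Socle = ann(m) = span of standard monomials u with x*u, y*u in I (staircase corners).
Minimal generators: x^19, x^16*y^6, x^14*y^7, x^9*y^9, x^7*y^10, x^6*y^11, x^5*y^12, x^2*y^16, y^17
Corners: xy^16, x^4y^15, x^5y^11, x^6y^10, x^8y^9, x^13y^8, x^15y^6, x^18y^5
Socle dim=8


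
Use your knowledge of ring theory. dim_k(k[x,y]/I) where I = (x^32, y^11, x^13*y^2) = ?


k[x,y]/I, I = (x^32, y^11, x^13*y^2)
Rect: 32x11=352. Corner: (32-13)x(11-2)=171.
dim = 352-171 = 181


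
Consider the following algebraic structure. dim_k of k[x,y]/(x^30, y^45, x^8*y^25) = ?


k[x,y]/I, I = (x^30, y^45, x^8*y^25)
Rect: 30x45=1350. Corner: (30-8)x(45-25)=440.
dim = 1350-440 = 910


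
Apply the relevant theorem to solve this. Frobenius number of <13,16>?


gcd(13,16)=1 => F=ab-a-b=13*16-13-16=208-29=179


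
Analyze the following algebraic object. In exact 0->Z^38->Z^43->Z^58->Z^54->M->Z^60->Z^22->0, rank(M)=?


Alt sum=0:
(-1)^0*38 + (-1)^1*43 + (-1)^2*58 + (-1)^3*54 + (-1)^4*? + (-1)^5*60 + (-1)^6*22=0
rank(M)=39


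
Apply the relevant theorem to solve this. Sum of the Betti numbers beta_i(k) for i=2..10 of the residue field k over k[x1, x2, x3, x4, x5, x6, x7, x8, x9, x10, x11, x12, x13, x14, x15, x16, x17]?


Koszul resolution: beta_i(k)=C(n,i), n=17
C(17,2)=136, C(17,3)=680, C(17,4)=2380, C(17,5)=6188, C(17,6)=12376, C(17,7)=19448, C(17,8)=24310, C(17,9)=24310, C(17,10)=19448
Sum=109276


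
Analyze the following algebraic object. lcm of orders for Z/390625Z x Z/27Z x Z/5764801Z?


Exponent = lcm of the cyclic orders; pairwise coprime => product.
5^8*3^3*7^8=390625*27*5764801=60800635546875


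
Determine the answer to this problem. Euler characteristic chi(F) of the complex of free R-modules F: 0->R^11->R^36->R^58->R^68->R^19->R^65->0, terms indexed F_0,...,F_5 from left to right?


chi = sum (-1)^i * rank:
(-1)^0*11=11
(-1)^1*36=-36
(-1)^2*58=58
(-1)^3*68=-68
(-1)^4*19=19
(-1)^5*65=-65
chi=-81


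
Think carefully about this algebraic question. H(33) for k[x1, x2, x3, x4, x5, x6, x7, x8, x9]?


C(d+n-1,n-1)=C(41,8)=95548245


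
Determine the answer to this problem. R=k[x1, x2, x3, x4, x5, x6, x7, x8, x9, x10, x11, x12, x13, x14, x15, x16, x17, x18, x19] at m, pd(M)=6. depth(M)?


pd+depth=depth(R)=19
depth=19-6=13


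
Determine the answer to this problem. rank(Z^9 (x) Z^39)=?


rank(M(x)N) = rank(M)*rank(N)
9*39 = 351


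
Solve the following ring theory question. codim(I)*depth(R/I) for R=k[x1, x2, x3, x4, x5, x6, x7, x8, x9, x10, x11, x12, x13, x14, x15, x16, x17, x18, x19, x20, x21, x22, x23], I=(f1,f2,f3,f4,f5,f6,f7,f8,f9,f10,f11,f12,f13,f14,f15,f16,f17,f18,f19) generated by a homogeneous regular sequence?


codim=19, depth=dim(R/I)=23-19=4
Product=19*4=76


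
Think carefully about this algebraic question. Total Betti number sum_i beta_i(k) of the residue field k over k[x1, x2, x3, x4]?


Koszul resolution: beta_i(k)=C(n,i), n=4
sum_i C(4,i) = 2^4 = 16


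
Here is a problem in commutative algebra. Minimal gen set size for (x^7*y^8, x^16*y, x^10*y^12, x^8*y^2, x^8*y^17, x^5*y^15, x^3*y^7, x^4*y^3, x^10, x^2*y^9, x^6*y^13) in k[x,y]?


Remove redundant (divisible by others).
x^10*y^12 redundant.
x^6*y^13 redundant.
x^8*y^17 redundant.
x^5*y^15 redundant.
x^16*y redundant.
x^7*y^8 redundant.
Min: x^10, x^8*y^2, x^4*y^3, x^3*y^7, x^2*y^9
Count=5


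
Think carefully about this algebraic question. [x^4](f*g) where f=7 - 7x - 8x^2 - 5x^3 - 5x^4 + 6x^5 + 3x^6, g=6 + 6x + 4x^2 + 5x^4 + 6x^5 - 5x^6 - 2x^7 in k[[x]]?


[x^4] = sum a_i*b_j, i+j=4
  7*5=35
  -8*4=-32
  -5*6=-30
  -5*6=-30
Sum=-57


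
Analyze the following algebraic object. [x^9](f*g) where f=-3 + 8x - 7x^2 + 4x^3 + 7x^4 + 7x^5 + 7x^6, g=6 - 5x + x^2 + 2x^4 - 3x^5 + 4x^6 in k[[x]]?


[x^9] = sum a_i*b_j, i+j=9
  4*4=16
  7*-3=-21
  7*2=14
Sum=9


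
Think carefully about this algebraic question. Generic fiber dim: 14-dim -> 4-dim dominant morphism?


dim(fiber)=dim(X)-dim(Y)=14-4=10


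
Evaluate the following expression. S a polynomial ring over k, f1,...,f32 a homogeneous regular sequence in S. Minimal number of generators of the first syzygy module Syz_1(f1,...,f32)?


Regular sequence => Koszul complex is the minimal free resolution.
Syz_1 minimally generated by Koszul relations f_i*e_j - f_j*e_i (i<j): mu(Syz_1) = beta_2 = C(m,2) = m(m-1)/2
m=32
32*31/2 = 496


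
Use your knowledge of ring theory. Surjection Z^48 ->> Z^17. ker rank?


rank(ker) = 48-17 = 31


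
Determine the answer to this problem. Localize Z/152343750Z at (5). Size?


5-primary part: 152343750=5^9*78
Size=5^9=1953125


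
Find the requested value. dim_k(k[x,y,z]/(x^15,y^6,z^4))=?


Basis: x^iy^jz^k, i<15,j<6,k<4
15*6*4=360


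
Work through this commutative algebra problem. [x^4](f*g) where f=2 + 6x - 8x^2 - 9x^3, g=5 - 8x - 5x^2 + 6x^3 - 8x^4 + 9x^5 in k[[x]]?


[x^4] = sum a_i*b_j, i+j=4
  2*-8=-16
  6*6=36
  -8*-5=40
  -9*-8=72
Sum=132


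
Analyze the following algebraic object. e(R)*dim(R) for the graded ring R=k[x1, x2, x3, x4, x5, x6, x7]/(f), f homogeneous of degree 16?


e(R)=deg(f)=16, dim(R)=7-1=6
e*dim=16*6=96


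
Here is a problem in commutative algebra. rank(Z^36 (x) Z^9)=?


rank(M(x)N) = rank(M)*rank(N)
36*9 = 324


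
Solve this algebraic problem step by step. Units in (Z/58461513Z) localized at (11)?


Local ring = Z/19487171Z.
phi(19487171) = 11^6*(11-1) = 17715610


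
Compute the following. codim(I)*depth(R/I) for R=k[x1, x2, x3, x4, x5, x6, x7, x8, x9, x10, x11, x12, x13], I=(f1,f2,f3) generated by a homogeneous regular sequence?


codim=3, depth=dim(R/I)=13-3=10
Product=3*10=30


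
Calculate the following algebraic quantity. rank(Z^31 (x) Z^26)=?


rank(M(x)N) = rank(M)*rank(N)
31*26 = 806


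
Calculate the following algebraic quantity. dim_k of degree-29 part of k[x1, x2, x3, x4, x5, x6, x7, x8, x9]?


C(d+n-1,n-1)=C(37,8)=38608020


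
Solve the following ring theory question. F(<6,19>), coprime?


gcd(6,19)=1 => F=ab-a-b=6*19-6-19=114-25=89


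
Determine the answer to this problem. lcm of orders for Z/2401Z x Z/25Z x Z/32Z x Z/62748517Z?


Exponent = lcm of the cyclic orders; pairwise coprime => product.
7^4*5^2*2^5*13^7=2401*25*32*62748517=120527351453600


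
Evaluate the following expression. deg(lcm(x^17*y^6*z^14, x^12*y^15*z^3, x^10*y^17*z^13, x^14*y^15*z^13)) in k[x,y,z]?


lcm = componentwise max:
x: max(17,12,10,14)=17
y: max(6,15,17,15)=17
z: max(14,3,13,13)=14
Total=17+17+14=48


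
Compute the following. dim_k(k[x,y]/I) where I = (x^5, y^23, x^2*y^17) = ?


k[x,y]/I, I = (x^5, y^23, x^2*y^17)
Rect: 5x23=115. Corner: (5-2)x(23-17)=18.
dim = 115-18 = 97


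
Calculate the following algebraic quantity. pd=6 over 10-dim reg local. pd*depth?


pd+depth=10
depth=10-6=4
pd*depth=6*4=24


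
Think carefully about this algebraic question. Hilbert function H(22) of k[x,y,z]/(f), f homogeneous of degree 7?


C(24,2)-C(17,2)=276-136=140


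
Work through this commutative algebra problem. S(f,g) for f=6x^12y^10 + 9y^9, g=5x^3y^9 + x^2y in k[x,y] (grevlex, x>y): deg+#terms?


LT(f)=6x^12y^10, LT(g)=5x^3y^9
lcm(LM)=x^12y^10
S(f,g) (scaled by 30 to clear denominators) = 5*f - 6x^9y*g = -6x^11y^2 + 45y^9
2 terms, deg 13.
13+2=15


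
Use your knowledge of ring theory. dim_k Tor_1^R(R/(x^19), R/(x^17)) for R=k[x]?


Tor_1(R/I,R/J)=(I cap J)/IJ=(x^19)/(x^36)
dim=36-19=min(19,17)=17


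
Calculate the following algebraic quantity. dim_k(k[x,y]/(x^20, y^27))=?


Basis: x^i*y^j, i<20, j<27
20*27=540


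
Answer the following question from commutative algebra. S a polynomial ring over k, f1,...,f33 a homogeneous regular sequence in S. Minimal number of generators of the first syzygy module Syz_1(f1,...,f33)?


Regular sequence => Koszul complex is the minimal free resolution.
Syz_1 minimally generated by Koszul relations f_i*e_j - f_j*e_i (i<j): mu(Syz_1) = beta_2 = C(m,2) = m(m-1)/2
m=33
33*32/2 = 528


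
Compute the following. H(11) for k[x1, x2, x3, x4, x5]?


C(d+n-1,n-1)=C(15,4)=1365


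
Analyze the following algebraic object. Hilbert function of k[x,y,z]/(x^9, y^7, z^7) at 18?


Need i<9, j<7, k<7 with i+j+k=18.
For each i, j ranges over max(0,18-i-6)..min(6,18-i):
  i=0: j in [12,6] -> 0
  i=1: j in [11,6] -> 0
  i=2: j in [10,6] -> 0
  i=3: j in [9,6] -> 0
  i=4: j in [8,6] -> 0
  i=5: j in [7,6] -> 0
  i=6: j in [6,6] -> 1
  i=7: j in [5,6] -> 2
  i=8: j in [4,6] -> 3
H(18) = 0+0+0+0+0+0+1+2+3 = 6


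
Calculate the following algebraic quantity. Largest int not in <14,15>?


gcd(14,15)=1 => F=ab-a-b=14*15-14-15=210-29=181


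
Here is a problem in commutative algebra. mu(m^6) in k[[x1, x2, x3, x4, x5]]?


C(n+d-1,d)=C(10,6)=210


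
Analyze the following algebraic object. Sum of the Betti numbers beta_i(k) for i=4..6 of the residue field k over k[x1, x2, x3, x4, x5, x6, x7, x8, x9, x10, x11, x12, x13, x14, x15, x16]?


Koszul resolution: beta_i(k)=C(n,i), n=16
C(16,4)=1820, C(16,5)=4368, C(16,6)=8008
Sum=14196


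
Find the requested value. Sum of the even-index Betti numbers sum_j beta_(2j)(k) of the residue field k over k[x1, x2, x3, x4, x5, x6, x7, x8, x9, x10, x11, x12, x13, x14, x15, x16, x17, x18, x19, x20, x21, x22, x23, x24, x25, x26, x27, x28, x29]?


Koszul resolution: beta_i(k)=C(n,i), n=29
sum_even C(29,i) = 2^(n-1) = 2^28 = 268435456


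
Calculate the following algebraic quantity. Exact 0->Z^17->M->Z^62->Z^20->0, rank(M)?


Alt sum=0:
(-1)^0*17 + (-1)^1*? + (-1)^2*62 + (-1)^3*20=0
rank(M)=59


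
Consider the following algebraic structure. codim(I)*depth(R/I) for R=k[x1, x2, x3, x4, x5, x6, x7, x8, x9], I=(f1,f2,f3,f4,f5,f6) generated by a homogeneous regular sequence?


codim=6, depth=dim(R/I)=9-6=3
Product=6*3=18


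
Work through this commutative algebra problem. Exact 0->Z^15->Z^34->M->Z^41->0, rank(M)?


Alt sum=0:
(-1)^0*15 + (-1)^1*34 + (-1)^2*? + (-1)^3*41=0
rank(M)=60


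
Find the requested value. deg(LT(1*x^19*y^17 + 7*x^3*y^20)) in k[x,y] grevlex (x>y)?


LT: 1*x^19*y^17
deg_x=19, deg_y=17
Total=19+17=36


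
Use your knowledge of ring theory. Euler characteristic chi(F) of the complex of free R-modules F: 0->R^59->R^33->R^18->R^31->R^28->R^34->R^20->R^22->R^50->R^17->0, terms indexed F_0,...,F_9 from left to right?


chi = sum (-1)^i * rank:
(-1)^0*59=59
(-1)^1*33=-33
(-1)^2*18=18
(-1)^3*31=-31
(-1)^4*28=28
(-1)^5*34=-34
(-1)^6*20=20
(-1)^7*22=-22
(-1)^8*50=50
(-1)^9*17=-17
chi=38


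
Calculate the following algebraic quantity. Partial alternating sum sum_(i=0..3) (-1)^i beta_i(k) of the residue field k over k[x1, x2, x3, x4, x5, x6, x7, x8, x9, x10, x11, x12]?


Koszul resolution: beta_i(k)=C(n,i), n=12
sum_(i=0..p) (-1)^i C(n,i) = (-1)^p C(n-1,p)
(-1)^3*C(11,3) = (-1)^3*165 = -165


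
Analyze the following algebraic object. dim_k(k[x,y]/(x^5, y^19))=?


Basis: x^i*y^j, i<5, j<19
5*19=95


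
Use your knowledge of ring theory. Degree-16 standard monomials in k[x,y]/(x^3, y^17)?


k[x,y], I = (x^3, y^17), d = 16
Need i < 3 and d-i < 17.
Range: 0 <= i <= 2.
H(16) = 3


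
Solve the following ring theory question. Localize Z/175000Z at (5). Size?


5-primary part: 175000=5^5*56
Size=5^5=3125


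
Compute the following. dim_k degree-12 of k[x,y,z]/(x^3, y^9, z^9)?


Need i<3, j<9, k<9 with i+j+k=12.
For each i, j ranges over max(0,12-i-8)..min(8,12-i):
  i=0: j in [4,8] -> 5
  i=1: j in [3,8] -> 6
  i=2: j in [2,8] -> 7
H(12) = 5+6+7 = 18


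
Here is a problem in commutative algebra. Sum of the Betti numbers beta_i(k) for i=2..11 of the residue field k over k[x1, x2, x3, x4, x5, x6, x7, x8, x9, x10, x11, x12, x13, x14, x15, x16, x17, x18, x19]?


Koszul resolution: beta_i(k)=C(n,i), n=19
C(19,2)=171, C(19,3)=969, C(19,4)=3876, C(19,5)=11628, C(19,6)=27132, C(19,7)=50388, C(19,8)=75582, C(19,9)=92378, C(19,10)=92378, C(19,11)=75582
Sum=430084


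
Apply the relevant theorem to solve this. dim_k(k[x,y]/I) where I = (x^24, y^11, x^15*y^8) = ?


k[x,y]/I, I = (x^24, y^11, x^15*y^8)
Rect: 24x11=264. Corner: (24-15)x(11-8)=27.
dim = 264-27 = 237


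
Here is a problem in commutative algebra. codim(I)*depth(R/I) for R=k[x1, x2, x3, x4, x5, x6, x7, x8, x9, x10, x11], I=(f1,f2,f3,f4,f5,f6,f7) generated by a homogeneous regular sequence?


codim=7, depth=dim(R/I)=11-7=4
Product=7*4=28


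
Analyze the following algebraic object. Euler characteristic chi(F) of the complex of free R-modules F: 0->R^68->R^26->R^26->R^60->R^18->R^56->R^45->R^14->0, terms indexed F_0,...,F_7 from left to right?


chi = sum (-1)^i * rank:
(-1)^0*68=68
(-1)^1*26=-26
(-1)^2*26=26
(-1)^3*60=-60
(-1)^4*18=18
(-1)^5*56=-56
(-1)^6*45=45
(-1)^7*14=-14
chi=1


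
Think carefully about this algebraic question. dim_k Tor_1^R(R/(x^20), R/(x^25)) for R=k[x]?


Tor_1(R/I,R/J)=(I cap J)/IJ=(x^25)/(x^45)
dim=45-25=min(20,25)=20


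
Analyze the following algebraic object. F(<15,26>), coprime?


gcd(15,26)=1 => F=ab-a-b=15*26-15-26=390-41=349


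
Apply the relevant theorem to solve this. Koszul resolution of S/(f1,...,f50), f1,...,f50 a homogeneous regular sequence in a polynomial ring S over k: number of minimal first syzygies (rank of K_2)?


Regular sequence => Koszul complex is the minimal free resolution.
Syz_1 minimally generated by Koszul relations f_i*e_j - f_j*e_i (i<j): mu(Syz_1) = beta_2 = C(m,2) = m(m-1)/2
m=50
50*49/2 = 1225


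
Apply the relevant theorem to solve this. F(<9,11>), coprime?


gcd(9,11)=1 => F=ab-a-b=9*11-9-11=99-20=79


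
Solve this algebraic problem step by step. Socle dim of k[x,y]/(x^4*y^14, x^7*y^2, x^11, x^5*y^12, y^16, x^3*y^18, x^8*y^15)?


Socle = ann(m) = span of standard monomials u with x*u, y*u in I (staircase corners).
Redundant generators: x^8*y^15, x^3*y^18
Minimal generators: x^11, x^7*y^2, x^5*y^12, x^4*y^14, y^16
Corners: x^3y^15, x^4y^13, x^6y^11, x^10y
Socle dim=4


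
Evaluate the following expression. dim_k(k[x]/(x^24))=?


Basis: 1,x,...,x^23
dim=24


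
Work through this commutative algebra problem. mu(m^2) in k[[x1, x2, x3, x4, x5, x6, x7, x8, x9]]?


C(n+d-1,d)=C(10,2)=45


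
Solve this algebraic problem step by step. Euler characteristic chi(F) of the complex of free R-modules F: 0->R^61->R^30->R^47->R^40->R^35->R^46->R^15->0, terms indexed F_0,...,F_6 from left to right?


chi = sum (-1)^i * rank:
(-1)^0*61=61
(-1)^1*30=-30
(-1)^2*47=47
(-1)^3*40=-40
(-1)^4*35=35
(-1)^5*46=-46
(-1)^6*15=15
chi=42


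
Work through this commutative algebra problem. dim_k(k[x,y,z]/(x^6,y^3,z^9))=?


Basis: x^iy^jz^k, i<6,j<3,k<9
6*3*9=162


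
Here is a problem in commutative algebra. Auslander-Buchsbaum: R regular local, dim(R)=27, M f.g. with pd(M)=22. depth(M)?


pd+depth=depth(R)=27
depth=27-22=5


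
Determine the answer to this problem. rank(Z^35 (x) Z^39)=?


rank(M(x)N) = rank(M)*rank(N)
35*39 = 1365


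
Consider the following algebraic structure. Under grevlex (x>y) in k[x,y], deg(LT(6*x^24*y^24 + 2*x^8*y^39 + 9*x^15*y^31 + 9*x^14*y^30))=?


LT: 6*x^24*y^24
deg_x=24, deg_y=24
Total=24+24=48


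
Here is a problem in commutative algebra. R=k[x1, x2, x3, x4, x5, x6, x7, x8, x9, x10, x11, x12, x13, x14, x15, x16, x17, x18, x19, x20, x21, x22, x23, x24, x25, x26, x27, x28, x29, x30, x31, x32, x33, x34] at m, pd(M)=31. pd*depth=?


pd+depth=34
depth=34-31=3
pd*depth=31*3=93


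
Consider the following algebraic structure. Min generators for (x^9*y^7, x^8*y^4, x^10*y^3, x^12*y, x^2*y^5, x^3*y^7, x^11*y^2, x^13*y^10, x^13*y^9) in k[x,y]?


Remove redundant (divisible by others).
x^3*y^7 redundant.
x^13*y^9 redundant.
x^13*y^10 redundant.
x^9*y^7 redundant.
Min: x^12*y, x^11*y^2, x^10*y^3, x^8*y^4, x^2*y^5
Count=5


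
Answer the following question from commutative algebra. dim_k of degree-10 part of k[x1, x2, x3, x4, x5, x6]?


C(d+n-1,n-1)=C(15,5)=3003


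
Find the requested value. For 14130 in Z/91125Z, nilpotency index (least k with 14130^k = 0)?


14130^k mod 91125:
k=1: 14130
k=2: 2025
k=3: 0
First zero at k = 3


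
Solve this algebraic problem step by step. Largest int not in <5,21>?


gcd(5,21)=1 => F=ab-a-b=5*21-5-21=105-26=79


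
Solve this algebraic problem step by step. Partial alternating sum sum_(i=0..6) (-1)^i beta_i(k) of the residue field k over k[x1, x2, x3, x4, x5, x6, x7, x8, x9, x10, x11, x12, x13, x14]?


Koszul resolution: beta_i(k)=C(n,i), n=14
sum_(i=0..p) (-1)^i C(n,i) = (-1)^p C(n-1,p)
(-1)^6*C(13,6) = (-1)^6*1716 = 1716


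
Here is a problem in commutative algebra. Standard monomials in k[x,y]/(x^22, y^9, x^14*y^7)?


k[x,y]/I, I = (x^22, y^9, x^14*y^7)
Rect: 22x9=198. Corner: (22-14)x(9-7)=16.
dim = 198-16 = 182


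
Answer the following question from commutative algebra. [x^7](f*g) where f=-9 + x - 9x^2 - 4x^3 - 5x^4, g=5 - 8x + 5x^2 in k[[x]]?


[x^7] = sum a_i*b_j, i+j=7
Sum=0


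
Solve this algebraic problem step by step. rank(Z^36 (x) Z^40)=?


rank(M(x)N) = rank(M)*rank(N)
36*40 = 1440


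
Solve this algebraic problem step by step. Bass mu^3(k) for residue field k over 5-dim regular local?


C(n,i)=C(5,3)=10


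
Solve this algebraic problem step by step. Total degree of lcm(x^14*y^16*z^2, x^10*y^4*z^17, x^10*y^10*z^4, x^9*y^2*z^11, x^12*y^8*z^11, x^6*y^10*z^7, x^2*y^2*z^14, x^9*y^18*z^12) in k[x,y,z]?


lcm = componentwise max:
x: max(14,10,10,9,12,6,2,9)=14
y: max(16,4,10,2,8,10,2,18)=18
z: max(2,17,4,11,11,7,14,12)=17
Total=14+18+17=49


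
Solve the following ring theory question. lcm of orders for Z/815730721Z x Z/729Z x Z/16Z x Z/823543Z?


Exponent = lcm of the cyclic orders; pairwise coprime => product.
13^8*3^6*2^4*7^7=815730721*729*16*823543=7835750688718762992


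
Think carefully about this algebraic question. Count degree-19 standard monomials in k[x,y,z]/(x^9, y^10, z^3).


Need i<9, j<10, k<3 with i+j+k=19.
For each i, j ranges over max(0,19-i-2)..min(9,19-i):
  i=0: j in [17,9] -> 0
  i=1: j in [16,9] -> 0
  i=2: j in [15,9] -> 0
  i=3: j in [14,9] -> 0
  i=4: j in [13,9] -> 0
  i=5: j in [12,9] -> 0
  i=6: j in [11,9] -> 0
  i=7: j in [10,9] -> 0
  i=8: j in [9,9] -> 1
H(19) = 0+0+0+0+0+0+0+0+1 = 1


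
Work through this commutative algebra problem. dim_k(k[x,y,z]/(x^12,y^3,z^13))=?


Basis: x^iy^jz^k, i<12,j<3,k<13
12*3*13=468


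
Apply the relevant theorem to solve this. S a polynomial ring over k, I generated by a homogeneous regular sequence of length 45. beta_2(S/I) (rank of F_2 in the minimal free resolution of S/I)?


Regular sequence => Koszul complex is the minimal free resolution.
Syz_1 minimally generated by Koszul relations f_i*e_j - f_j*e_i (i<j): mu(Syz_1) = beta_2 = C(m,2) = m(m-1)/2
m=45
45*44/2 = 990


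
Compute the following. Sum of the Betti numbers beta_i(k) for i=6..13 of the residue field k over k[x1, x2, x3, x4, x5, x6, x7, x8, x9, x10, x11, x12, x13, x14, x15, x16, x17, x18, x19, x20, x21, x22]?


Koszul resolution: beta_i(k)=C(n,i), n=22
C(22,6)=74613, C(22,7)=170544, C(22,8)=319770, C(22,9)=497420, C(22,10)=646646, C(22,11)=705432, C(22,12)=646646, C(22,13)=497420
Sum=3558491


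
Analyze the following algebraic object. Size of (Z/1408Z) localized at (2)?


2-primary part: 1408=2^7*11
Size=2^7=128


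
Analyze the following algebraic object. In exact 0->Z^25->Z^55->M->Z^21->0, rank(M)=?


Alt sum=0:
(-1)^0*25 + (-1)^1*55 + (-1)^2*? + (-1)^3*21=0
rank(M)=51


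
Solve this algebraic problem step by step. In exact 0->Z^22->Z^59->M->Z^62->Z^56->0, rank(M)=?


Alt sum=0:
(-1)^0*22 + (-1)^1*59 + (-1)^2*? + (-1)^3*62 + (-1)^4*56=0
rank(M)=43


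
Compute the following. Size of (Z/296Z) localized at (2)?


2-primary part: 296=2^3*37
Size=2^3=8


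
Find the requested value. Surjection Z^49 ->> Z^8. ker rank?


rank(ker) = 49-8 = 41


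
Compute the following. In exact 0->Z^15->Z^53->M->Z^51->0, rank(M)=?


Alt sum=0:
(-1)^0*15 + (-1)^1*53 + (-1)^2*? + (-1)^3*51=0
rank(M)=89


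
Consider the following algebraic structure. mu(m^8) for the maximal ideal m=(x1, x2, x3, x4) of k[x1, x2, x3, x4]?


Graded Nakayama: mu(m^d) = dim_k (m^d/m^(d+1)) = #degree-8 monomials in 4 vars
C(n+d-1,d)=C(11,8)=165


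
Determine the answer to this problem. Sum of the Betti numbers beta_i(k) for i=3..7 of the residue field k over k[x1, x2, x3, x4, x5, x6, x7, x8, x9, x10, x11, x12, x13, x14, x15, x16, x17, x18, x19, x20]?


Koszul resolution: beta_i(k)=C(n,i), n=20
C(20,3)=1140, C(20,4)=4845, C(20,5)=15504, C(20,6)=38760, C(20,7)=77520
Sum=137769


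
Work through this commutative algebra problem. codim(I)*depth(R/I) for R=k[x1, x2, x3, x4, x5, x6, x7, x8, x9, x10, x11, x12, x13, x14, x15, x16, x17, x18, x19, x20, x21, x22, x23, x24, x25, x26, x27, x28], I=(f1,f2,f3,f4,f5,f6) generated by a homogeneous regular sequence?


codim=6, depth=dim(R/I)=28-6=22
Product=6*22=132


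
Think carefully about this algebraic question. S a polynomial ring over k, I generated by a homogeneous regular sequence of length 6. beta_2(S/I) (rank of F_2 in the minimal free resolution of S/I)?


Regular sequence => Koszul complex is the minimal free resolution.
Syz_1 minimally generated by Koszul relations f_i*e_j - f_j*e_i (i<j): mu(Syz_1) = beta_2 = C(m,2) = m(m-1)/2
m=6
6*5/2 = 15


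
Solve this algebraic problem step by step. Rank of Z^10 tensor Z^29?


rank(M(x)N) = rank(M)*rank(N)
10*29 = 290


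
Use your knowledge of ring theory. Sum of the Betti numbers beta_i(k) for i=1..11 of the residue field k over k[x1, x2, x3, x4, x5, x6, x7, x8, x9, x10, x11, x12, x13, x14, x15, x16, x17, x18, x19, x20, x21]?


Koszul resolution: beta_i(k)=C(n,i), n=21
C(21,1)=21, C(21,2)=210, C(21,3)=1330, C(21,4)=5985, C(21,5)=20349, C(21,6)=54264, C(21,7)=116280, C(21,8)=203490, C(21,9)=293930, C(21,10)=352716, C(21,11)=352716
Sum=1401291


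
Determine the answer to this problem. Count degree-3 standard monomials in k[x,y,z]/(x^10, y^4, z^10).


Need i<10, j<4, k<10 with i+j+k=3.
For each i, j ranges over max(0,3-i-9)..min(3,3-i):
  i=0: j in [0,3] -> 4
  i=1: j in [0,2] -> 3
  i=2: j in [0,1] -> 2
  i=3: j in [0,0] -> 1
H(3) = 4+3+2+1 = 10


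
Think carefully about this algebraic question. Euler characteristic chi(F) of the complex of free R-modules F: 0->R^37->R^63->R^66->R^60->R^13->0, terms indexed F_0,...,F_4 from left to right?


chi = sum (-1)^i * rank:
(-1)^0*37=37
(-1)^1*63=-63
(-1)^2*66=66
(-1)^3*60=-60
(-1)^4*13=13
chi=-7


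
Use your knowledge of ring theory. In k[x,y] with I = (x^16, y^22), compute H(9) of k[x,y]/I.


k[x,y], I = (x^16, y^22), d = 9
Need i < 16 and d-i < 22.
Range: 0 <= i <= 9.
H(9) = 10


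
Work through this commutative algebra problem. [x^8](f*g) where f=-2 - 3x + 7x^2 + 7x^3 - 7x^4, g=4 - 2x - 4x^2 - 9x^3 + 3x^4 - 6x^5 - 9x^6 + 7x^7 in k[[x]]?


[x^8] = sum a_i*b_j, i+j=8
  -3*7=-21
  7*-9=-63
  7*-6=-42
  -7*3=-21
Sum=-147


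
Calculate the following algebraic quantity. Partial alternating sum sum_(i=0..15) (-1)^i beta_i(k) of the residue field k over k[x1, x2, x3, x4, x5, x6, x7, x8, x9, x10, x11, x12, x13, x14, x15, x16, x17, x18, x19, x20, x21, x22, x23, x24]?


Koszul resolution: beta_i(k)=C(n,i), n=24
sum_(i=0..p) (-1)^i C(n,i) = (-1)^p C(n-1,p)
(-1)^15*C(23,15) = (-1)^15*490314 = -490314


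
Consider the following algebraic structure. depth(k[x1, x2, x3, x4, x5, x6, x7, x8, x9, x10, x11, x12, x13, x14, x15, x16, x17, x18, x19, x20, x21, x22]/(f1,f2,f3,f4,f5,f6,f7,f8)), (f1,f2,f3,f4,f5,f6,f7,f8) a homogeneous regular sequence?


depth(R)=22
depth(R/I)=22-8=14


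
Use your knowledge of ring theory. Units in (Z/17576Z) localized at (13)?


Local ring = Z/2197Z.
phi(2197) = 13^2*(13-1) = 2028


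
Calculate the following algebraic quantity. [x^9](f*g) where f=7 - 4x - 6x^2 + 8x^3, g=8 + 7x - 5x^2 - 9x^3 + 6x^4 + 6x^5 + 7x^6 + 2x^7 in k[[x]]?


[x^9] = sum a_i*b_j, i+j=9
  -6*2=-12
  8*7=56
Sum=44


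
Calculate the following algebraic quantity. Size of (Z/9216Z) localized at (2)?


2-primary part: 9216=2^10*9
Size=2^10=1024


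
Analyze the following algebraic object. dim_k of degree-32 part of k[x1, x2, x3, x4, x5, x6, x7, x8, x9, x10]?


C(d+n-1,n-1)=C(41,9)=350343565


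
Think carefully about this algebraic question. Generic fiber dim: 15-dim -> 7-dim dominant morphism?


dim(fiber)=dim(X)-dim(Y)=15-7=8


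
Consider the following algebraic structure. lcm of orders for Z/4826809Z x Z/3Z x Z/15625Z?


Exponent = lcm of the cyclic orders; pairwise coprime => product.
13^6*3^1*5^6=4826809*3*15625=226256671875


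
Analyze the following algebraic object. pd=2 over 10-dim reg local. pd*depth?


pd+depth=10
depth=10-2=8
pd*depth=2*8=16


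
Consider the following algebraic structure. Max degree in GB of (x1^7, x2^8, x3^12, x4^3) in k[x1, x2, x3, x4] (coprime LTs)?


Pure powers, coprime LTs => already GB.
Degrees: 7, 8, 12, 3
Max=12


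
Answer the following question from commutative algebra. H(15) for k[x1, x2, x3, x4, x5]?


C(d+n-1,n-1)=C(19,4)=3876


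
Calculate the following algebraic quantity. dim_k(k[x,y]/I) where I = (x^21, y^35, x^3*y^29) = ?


k[x,y]/I, I = (x^21, y^35, x^3*y^29)
Rect: 21x35=735. Corner: (21-3)x(35-29)=108.
dim = 735-108 = 627


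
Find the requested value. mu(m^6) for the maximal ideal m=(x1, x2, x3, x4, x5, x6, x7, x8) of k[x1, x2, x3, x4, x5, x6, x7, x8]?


Graded Nakayama: mu(m^d) = dim_k (m^d/m^(d+1)) = #degree-6 monomials in 8 vars
C(n+d-1,d)=C(13,6)=1716


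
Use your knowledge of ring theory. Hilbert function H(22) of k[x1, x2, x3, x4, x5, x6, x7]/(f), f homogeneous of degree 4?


C(28,6)-C(24,6)=376740-134596=242144


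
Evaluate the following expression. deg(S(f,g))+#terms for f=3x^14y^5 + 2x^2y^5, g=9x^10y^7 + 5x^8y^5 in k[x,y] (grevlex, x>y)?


LT(f)=3x^14y^5, LT(g)=9x^10y^7
lcm(LM)=x^14y^7
S(f,g) (scaled by 27 to clear denominators) = 9y^2*f - 3x^4*g = -15x^12y^5 + 18x^2y^7
2 terms, deg 17.
17+2=19


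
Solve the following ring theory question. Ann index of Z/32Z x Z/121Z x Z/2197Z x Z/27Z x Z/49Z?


Exponent = lcm of the cyclic orders; pairwise coprime => product.
2^5*11^2*13^3*3^3*7^2=32*121*2197*27*49=11254475232


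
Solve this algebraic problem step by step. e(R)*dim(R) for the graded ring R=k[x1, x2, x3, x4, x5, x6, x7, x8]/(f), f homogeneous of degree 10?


e(R)=deg(f)=10, dim(R)=8-1=7
e*dim=10*7=70


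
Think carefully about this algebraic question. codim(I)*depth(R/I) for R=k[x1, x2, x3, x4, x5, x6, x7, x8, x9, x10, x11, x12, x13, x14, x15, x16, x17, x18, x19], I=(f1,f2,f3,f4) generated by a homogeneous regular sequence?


codim=4, depth=dim(R/I)=19-4=15
Product=4*15=60


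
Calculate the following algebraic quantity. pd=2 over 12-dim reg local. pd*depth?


pd+depth=12
depth=12-2=10
pd*depth=2*10=20


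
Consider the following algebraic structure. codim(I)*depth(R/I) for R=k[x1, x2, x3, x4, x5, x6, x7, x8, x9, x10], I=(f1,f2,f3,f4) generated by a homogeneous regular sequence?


codim=4, depth=dim(R/I)=10-4=6
Product=4*6=24


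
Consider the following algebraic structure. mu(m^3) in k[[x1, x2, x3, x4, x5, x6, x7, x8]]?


C(n+d-1,d)=C(10,3)=120


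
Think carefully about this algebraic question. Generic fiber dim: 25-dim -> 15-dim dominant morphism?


dim(fiber)=dim(X)-dim(Y)=25-15=10


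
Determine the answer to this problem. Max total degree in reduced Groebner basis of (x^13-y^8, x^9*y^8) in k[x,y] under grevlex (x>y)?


LT(f1)=x^13, LT(f2)=x^9y^8, lcm=x^13y^8
S(f1,f2) = y^8*f1 - x^4*f2 = -y^16
Reduced GB = {f1, f2, y^16}; degrees 13, 17, 16
Max = 17


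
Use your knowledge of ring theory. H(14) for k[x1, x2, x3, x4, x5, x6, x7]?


C(d+n-1,n-1)=C(20,6)=38760


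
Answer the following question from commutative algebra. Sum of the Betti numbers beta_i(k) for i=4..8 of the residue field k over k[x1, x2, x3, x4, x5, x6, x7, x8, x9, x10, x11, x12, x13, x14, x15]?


Koszul resolution: beta_i(k)=C(n,i), n=15
C(15,4)=1365, C(15,5)=3003, C(15,6)=5005, C(15,7)=6435, C(15,8)=6435
Sum=22243


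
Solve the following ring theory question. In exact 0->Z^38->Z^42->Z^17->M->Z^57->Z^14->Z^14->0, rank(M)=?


Alt sum=0:
(-1)^0*38 + (-1)^1*42 + (-1)^2*17 + (-1)^3*? + (-1)^4*57 + (-1)^5*14 + (-1)^6*14=0
rank(M)=70


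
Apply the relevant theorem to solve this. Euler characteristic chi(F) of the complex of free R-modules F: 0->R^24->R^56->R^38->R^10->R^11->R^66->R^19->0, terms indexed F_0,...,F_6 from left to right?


chi = sum (-1)^i * rank:
(-1)^0*24=24
(-1)^1*56=-56
(-1)^2*38=38
(-1)^3*10=-10
(-1)^4*11=11
(-1)^5*66=-66
(-1)^6*19=19
chi=-40


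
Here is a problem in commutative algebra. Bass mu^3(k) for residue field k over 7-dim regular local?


C(n,i)=C(7,3)=35


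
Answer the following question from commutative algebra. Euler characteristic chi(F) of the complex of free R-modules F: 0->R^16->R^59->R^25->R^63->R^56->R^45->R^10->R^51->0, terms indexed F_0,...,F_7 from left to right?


chi = sum (-1)^i * rank:
(-1)^0*16=16
(-1)^1*59=-59
(-1)^2*25=25
(-1)^3*63=-63
(-1)^4*56=56
(-1)^5*45=-45
(-1)^6*10=10
(-1)^7*51=-51
chi=-111


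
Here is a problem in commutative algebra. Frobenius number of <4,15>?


gcd(4,15)=1 => F=ab-a-b=4*15-4-15=60-19=41


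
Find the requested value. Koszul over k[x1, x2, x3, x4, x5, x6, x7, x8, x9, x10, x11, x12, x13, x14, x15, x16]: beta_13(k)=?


C(n,i)=C(16,13)=560


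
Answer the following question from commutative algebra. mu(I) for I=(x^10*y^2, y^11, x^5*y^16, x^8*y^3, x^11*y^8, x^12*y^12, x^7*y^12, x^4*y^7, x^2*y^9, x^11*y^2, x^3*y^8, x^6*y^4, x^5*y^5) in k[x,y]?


Remove redundant (divisible by others).
x^11*y^2 redundant.
x^7*y^12 redundant.
x^11*y^8 redundant.
x^5*y^16 redundant.
x^12*y^12 redundant.
Min: x^10*y^2, x^8*y^3, x^6*y^4, x^5*y^5, x^4*y^7, x^3*y^8, x^2*y^9, y^11
Count=8


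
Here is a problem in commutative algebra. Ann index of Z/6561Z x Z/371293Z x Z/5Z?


Exponent = lcm of the cyclic orders; pairwise coprime => product.
3^8*13^5*5^1=6561*371293*5=12180266865


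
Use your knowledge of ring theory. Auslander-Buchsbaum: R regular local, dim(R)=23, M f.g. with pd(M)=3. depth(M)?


pd+depth=depth(R)=23
depth=23-3=20


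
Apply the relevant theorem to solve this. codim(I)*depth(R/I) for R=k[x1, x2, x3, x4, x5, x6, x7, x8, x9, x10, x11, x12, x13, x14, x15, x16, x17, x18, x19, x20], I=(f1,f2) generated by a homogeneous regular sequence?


codim=2, depth=dim(R/I)=20-2=18
Product=2*18=36


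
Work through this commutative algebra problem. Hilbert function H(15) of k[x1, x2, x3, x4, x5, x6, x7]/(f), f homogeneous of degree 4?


C(21,6)-C(17,6)=54264-12376=41888


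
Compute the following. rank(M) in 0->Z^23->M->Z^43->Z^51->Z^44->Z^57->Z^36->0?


Alt sum=0:
(-1)^0*23 + (-1)^1*? + (-1)^2*43 + (-1)^3*51 + (-1)^4*44 + (-1)^5*57 + (-1)^6*36=0
rank(M)=38


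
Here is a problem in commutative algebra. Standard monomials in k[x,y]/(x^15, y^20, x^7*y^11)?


k[x,y]/I, I = (x^15, y^20, x^7*y^11)
Rect: 15x20=300. Corner: (15-7)x(20-11)=72.
dim = 300-72 = 228


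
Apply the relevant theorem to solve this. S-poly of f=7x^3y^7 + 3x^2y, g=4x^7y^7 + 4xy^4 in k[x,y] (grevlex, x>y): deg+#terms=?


LT(f)=7x^3y^7, LT(g)=4x^7y^7
lcm(LM)=x^7y^7
S(f,g) (scaled by 28 to clear denominators) = 4x^4*f - 7*g = 12x^6y - 28xy^4
2 terms, deg 7.
7+2=9


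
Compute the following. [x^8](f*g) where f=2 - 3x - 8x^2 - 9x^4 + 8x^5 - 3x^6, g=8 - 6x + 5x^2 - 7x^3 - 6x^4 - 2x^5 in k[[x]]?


[x^8] = sum a_i*b_j, i+j=8
  -9*-6=54
  8*-7=-56
  -3*5=-15
Sum=-17


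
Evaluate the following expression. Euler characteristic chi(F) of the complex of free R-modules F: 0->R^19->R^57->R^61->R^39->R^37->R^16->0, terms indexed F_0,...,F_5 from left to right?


chi = sum (-1)^i * rank:
(-1)^0*19=19
(-1)^1*57=-57
(-1)^2*61=61
(-1)^3*39=-39
(-1)^4*37=37
(-1)^5*16=-16
chi=5


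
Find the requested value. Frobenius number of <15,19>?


gcd(15,19)=1 => F=ab-a-b=15*19-15-19=285-34=251


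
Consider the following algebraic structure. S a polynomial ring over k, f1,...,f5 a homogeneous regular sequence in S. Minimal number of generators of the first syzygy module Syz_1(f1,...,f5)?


Regular sequence => Koszul complex is the minimal free resolution.
Syz_1 minimally generated by Koszul relations f_i*e_j - f_j*e_i (i<j): mu(Syz_1) = beta_2 = C(m,2) = m(m-1)/2
m=5
5*4/2 = 10


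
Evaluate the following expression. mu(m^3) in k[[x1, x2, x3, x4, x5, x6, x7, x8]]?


C(n+d-1,d)=C(10,3)=120


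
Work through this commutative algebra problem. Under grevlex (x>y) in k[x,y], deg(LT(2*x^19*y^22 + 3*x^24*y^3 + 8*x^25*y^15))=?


LT: 2*x^19*y^22
deg_x=19, deg_y=22
Total=19+22=41


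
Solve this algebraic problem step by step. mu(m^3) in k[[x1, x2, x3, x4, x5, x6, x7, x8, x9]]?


C(n+d-1,d)=C(11,3)=165


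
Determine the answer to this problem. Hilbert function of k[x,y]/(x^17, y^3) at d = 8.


k[x,y], I = (x^17, y^3), d = 8
Need i < 17 and d-i < 3.
Range: 6 <= i <= 8.
H(8) = 3


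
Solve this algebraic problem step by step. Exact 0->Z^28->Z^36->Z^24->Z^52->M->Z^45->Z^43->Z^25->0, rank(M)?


Alt sum=0:
(-1)^0*28 + (-1)^1*36 + (-1)^2*24 + (-1)^3*52 + (-1)^4*? + (-1)^5*45 + (-1)^6*43 + (-1)^7*25=0
rank(M)=63


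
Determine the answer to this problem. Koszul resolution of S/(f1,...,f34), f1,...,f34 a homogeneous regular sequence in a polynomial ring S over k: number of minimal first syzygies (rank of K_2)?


Regular sequence => Koszul complex is the minimal free resolution.
Syz_1 minimally generated by Koszul relations f_i*e_j - f_j*e_i (i<j): mu(Syz_1) = beta_2 = C(m,2) = m(m-1)/2
m=34
34*33/2 = 561


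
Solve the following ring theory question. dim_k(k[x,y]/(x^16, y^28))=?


Basis: x^i*y^j, i<16, j<28
16*28=448


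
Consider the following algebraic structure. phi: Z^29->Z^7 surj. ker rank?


rank(ker) = 29-7 = 22


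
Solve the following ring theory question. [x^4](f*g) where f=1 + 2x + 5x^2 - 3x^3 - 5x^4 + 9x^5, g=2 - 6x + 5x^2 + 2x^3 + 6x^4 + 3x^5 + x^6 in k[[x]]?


[x^4] = sum a_i*b_j, i+j=4
  1*6=6
  2*2=4
  5*5=25
  -3*-6=18
  -5*2=-10
Sum=43


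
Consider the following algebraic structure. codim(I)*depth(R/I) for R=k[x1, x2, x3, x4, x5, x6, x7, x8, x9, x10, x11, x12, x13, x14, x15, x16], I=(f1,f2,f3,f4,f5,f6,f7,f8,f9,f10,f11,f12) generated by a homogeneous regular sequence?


codim=12, depth=dim(R/I)=16-12=4
Product=12*4=48
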